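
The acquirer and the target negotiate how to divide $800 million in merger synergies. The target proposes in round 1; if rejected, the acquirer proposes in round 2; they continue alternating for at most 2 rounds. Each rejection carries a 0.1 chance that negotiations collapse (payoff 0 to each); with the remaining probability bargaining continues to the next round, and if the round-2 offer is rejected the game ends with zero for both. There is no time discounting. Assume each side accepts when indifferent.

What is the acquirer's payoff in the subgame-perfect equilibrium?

720

Round 2 (the acquirer proposes): the target will accept anything ≥ 0, so the acquirer offers 0 and keeps 800.
Round 1 (the target proposes): rejecting gives the acquirer an expected 0.9 × 800 = 720, so the target offers 720, keeping 80.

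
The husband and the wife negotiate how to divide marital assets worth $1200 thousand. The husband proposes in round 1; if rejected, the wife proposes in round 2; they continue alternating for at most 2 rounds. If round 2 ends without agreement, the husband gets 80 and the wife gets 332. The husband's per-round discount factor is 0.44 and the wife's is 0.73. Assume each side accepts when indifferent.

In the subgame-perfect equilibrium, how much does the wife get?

Round 2 (the wife proposes): the husband gets 80 if talks fail, so the wife offers 80 and keeps 1120.
Round 1 (the husband proposes): the wife can get 1120 next round, worth 0.73 × 1120 = 817.6 now, so the husband offers 817.6, keeping 382.4.

817.6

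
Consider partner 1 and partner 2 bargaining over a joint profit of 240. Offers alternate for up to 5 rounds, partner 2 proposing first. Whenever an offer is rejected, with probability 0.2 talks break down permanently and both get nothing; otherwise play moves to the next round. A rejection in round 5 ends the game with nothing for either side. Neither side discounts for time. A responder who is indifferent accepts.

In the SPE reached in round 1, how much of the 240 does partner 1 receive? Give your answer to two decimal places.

Round 5 (partner 2 proposes): rejection yields 0 for partner 1; partner 2 offers 0 and keeps 240.
Round 4 (partner 1 proposes): rejecting gives partner 2 an expected 0.8 × 240 = 192; partner 1 offers that and keeps 48.
Round 3 (partner 2 proposes): rejecting gives partner 1 an expected 0.8 × 48 = 38.4. Partner 2 offers 38.4 and keeps 240 − 38.4 = 201.6.
Round 2 (partner 1 proposes): rejecting gives partner 2 an expected 0.8 × 201.6 = 161.28. Partner 1 offers 161.28 and keeps 240 − 161.28 = 78.72.
Round 1 (partner 2 proposes): rejecting gives partner 1 an expected 0.8 × 78.72 = 62.976. Partner 2 offers 62.976 and keeps 240 − 62.976 = 177.024.

62.98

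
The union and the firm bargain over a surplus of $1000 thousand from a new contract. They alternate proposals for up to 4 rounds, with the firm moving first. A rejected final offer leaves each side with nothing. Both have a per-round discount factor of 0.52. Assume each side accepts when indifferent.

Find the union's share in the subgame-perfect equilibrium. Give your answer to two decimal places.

Round 4 (the union proposes): rejection yields 0 for the firm; the union offers 0 and keeps 1000.
Round 3 (the firm proposes): the union can get 1000 next round, worth 0.52 × 1000 = 520 now, so the firm offers 520, keeping 480.
Round 2 (the union proposes): the firm can get 480 next round, worth 0.52 × 480 = 249.6 now. The union offers 249.6 and keeps 1000 − 249.6 = 750.4.
Round 1 (the firm proposes): the union can get 750.4 next round, worth 0.52 × 750.4 = 390.208 now. The firm offers 390.208 and keeps 1000 − 390.208 = 609.792.

390.21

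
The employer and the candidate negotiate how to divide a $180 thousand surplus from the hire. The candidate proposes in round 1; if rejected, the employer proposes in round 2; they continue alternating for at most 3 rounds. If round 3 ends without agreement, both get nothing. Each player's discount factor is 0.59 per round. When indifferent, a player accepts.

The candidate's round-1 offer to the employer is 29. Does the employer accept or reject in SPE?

Reject

Round 3 (the candidate proposes): the employer will accept anything ≥ 0, so the candidate offers 0 and keeps 180.
Round 2 (the employer proposes): the candidate can get 180 next round, worth 0.59 × 180 = 106.2 now, so the employer offers 106.2, keeping 73.8.
So by rejecting in round 1, the employer gets 73.8 next round, worth 0.59 × 73.8 = 43.542 now.
Offer 29 < 43.542, so the employer rejects.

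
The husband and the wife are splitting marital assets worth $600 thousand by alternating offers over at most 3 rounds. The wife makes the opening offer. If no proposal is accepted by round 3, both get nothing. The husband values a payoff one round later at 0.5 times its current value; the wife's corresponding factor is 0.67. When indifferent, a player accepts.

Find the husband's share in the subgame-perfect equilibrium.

Round 3 (the wife proposes): rejection yields 0 for the husband; the wife offers 0 and keeps 600.
Round 2 (the husband proposes): the wife can get 600 next round, worth 0.67 × 600 = 402 now, so the husband offers 402, keeping 198.
Round 1 (the wife proposes): the husband can get 198 next round, worth 0.5 × 198 = 99 now; the wife offers that and keeps 501.

99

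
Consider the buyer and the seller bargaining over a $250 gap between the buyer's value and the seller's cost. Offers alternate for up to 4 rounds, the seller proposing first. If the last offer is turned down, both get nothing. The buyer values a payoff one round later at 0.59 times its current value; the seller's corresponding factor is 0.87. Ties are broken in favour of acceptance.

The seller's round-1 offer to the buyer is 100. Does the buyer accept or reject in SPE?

Round 4 (the buyer proposes): rejection yields 0 for the seller; the buyer offers 0 and keeps 250.
Round 3 (the seller proposes): the buyer can get 250 next round, worth 0.59 × 250 = 147.5 now. The seller offers 147.5 and keeps 250 − 147.5 = 102.5.
Round 2 (the buyer proposes): the seller can get 102.5 next round, worth 0.87 × 102.5 = 89.175 now, so the buyer offers 89.175, keeping 160.825.
So by rejecting in round 1, the buyer gets 160.825 next round, worth 0.59 × 160.825 = 94.88675 now.
Offer 100 ≥ 94.88675, so the buyer accepts.

Accept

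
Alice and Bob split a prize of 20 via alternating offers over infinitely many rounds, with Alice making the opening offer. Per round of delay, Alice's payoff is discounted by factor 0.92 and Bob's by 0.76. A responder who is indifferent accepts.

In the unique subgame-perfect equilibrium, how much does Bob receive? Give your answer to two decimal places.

4.04

Let x be Alice's share when Alice proposes and y be Bob's share when Bob proposes.
Bob accepts iff offered ≥ 0.76·y, so x = 20 − 0.76y. Symmetrically y = 20 − 0.92x.
Substituting: x = 20 − 0.76(20 − 0.92x), giving x(1 − 0.92·0.76) = 20(1 − 0.76).
So x = 20 × 0.24 / 0.3008 ≈ 15.9574, and Bob receives 20 − x ≈ 4.0426.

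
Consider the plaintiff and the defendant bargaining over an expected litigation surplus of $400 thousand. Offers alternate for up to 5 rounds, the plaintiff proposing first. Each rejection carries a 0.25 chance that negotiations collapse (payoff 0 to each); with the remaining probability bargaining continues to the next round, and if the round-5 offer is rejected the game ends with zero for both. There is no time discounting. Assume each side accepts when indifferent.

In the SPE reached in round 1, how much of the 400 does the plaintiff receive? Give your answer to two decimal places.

Round 5 (the plaintiff proposes): rejection yields 0 for the defendant; the plaintiff offers 0 and keeps 400.
Round 4 (the defendant proposes): rejecting gives the plaintiff an expected 0.75 × 400 = 300; the defendant offers that and keeps 100.
Round 3 (the plaintiff proposes): rejecting gives the defendant an expected 0.75 × 100 = 75, so the plaintiff offers 75, keeping 325.
Round 2 (the defendant proposes): rejecting gives the plaintiff an expected 0.75 × 325 = 243.75; the defendant offers that and keeps 156.25.
Round 1 (the plaintiff proposes): rejecting gives the defendant an expected 0.75 × 156.25 = 117.1875; the plaintiff offers that and keeps 282.8125.

282.81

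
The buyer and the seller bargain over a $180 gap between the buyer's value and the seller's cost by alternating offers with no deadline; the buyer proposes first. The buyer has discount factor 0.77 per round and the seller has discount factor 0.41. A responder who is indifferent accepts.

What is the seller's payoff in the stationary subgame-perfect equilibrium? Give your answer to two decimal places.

In a stationary SPE each proposer offers the other exactly their discounted continuation value.
If the buyer keeps x when proposing and the seller keeps y when proposing, then x = 180 − 0.41y and y = 180 − 0.77x.
Solving: x = 180(1 − 0.41) / (1 − 0.77·0.41) = 106.2 / 0.6843 ≈ 155.1951.
The seller gets 180 − 155.1951 ≈ 24.8049.

24.80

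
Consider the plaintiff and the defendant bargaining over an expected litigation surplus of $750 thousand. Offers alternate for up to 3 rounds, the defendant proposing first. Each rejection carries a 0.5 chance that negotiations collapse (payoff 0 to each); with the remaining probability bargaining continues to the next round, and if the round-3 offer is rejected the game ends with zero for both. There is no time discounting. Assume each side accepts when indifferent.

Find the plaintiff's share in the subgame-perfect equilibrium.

187.5

By backward induction:
Round 3 (the defendant proposes): the plaintiff will accept anything ≥ 0, so the defendant offers 0 and keeps 750.
Round 2 (the plaintiff proposes): rejecting gives the defendant an expected 0.5 × 750 = 375; the plaintiff offers that and keeps 375.
Round 1 (the defendant proposes): rejecting gives the plaintiff an expected 0.5 × 375 = 187.5. The defendant offers 187.5 and keeps 750 − 187.5 = 562.5.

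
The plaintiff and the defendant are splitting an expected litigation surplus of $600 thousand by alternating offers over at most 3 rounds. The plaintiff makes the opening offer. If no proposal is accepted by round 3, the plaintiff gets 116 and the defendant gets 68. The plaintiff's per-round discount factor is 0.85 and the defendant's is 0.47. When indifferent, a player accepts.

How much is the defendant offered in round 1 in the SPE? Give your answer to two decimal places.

69.47

Work backward from the last round.
Round 3 (the plaintiff proposes): the defendant gets 68 if talks fail, so the plaintiff offers 68 and keeps 532.
Round 2 (the defendant proposes): the plaintiff can get 532 next round, worth 0.85 × 532 = 452.2 now. The defendant offers 452.2 and keeps 600 − 452.2 = 147.8.
Round 1 (the plaintiff proposes): the defendant can get 147.8 next round, worth 0.47 × 147.8 = 69.466 now; the plaintiff offers that and keeps 530.534.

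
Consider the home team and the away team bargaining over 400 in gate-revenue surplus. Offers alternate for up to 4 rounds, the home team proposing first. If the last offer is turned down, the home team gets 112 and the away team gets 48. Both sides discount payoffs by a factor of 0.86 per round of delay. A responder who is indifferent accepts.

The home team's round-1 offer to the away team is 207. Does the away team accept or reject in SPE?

Reject

Round 4 (the away team proposes): the home team gets 112 if talks fail, so the away team offers 112 and keeps 288.
Round 3 (the home team proposes): the away team can get 288 next round, worth 0.86 × 288 = 247.68 now; the home team offers that and keeps 152.32.
Round 2 (the away team proposes): the home team can get 152.32 next round, worth 0.86 × 152.32 = 130.9952 now; the away team offers that and keeps 269.0048.
So by rejecting in round 1, the away team gets 269.0048 next round, worth 0.86 × 269.0048 = 231.344128 now.
Offer 207 < 231.344128, so the away team rejects.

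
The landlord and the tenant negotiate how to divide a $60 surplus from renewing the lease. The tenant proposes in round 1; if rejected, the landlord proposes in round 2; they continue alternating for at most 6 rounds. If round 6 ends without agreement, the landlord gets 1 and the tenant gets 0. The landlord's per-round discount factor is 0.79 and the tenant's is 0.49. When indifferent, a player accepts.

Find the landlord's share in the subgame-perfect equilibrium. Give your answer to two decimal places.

Round 6 (the landlord proposes): the tenant will accept anything ≥ 0, so the landlord offers 0 and keeps 60.
Round 5 (the tenant proposes): the landlord can get 60 next round, worth 0.79 × 60 = 47.4 now; the tenant offers that and keeps 12.6.
Round 4 (the landlord proposes): the tenant can get 12.6 next round, worth 0.49 × 12.6 = 6.174 now; the landlord offers that and keeps 53.826.
Round 3 (the tenant proposes): the landlord can get 53.826 next round, worth 0.79 × 53.826 = 42.52254 now, so the tenant offers 42.52254, keeping 17.47746.
Round 2 (the landlord proposes): the tenant can get 17.47746 next round, worth 0.49 × 17.47746 = 8.5639554 now, so the landlord offers 8.5639554, keeping 51.4360446.
Round 1 (the tenant proposes): the landlord can get 51.4360446 next round, worth 0.79 × 51.4360446 = 40.634475234 now; the tenant offers that and keeps 19.365524766.

40.63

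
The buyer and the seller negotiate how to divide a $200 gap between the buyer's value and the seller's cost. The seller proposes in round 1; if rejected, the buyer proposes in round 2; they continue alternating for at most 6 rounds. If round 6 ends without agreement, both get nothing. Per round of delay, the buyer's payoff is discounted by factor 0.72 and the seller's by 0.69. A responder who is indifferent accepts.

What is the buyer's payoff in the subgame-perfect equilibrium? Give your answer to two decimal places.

102.36

By backward induction:
Round 6 (the buyer proposes): rejection yields 0 for the seller; the buyer offers 0 and keeps 200.
Round 5 (the seller proposes): the buyer can get 200 next round, worth 0.72 × 200 = 144 now. The seller offers 144 and keeps 200 − 144 = 56.
Round 4 (the buyer proposes): the seller can get 56 next round, worth 0.69 × 56 = 38.64 now, so the buyer offers 38.64, keeping 161.36.
Round 3 (the seller proposes): the buyer can get 161.36 next round, worth 0.72 × 161.36 = 116.1792 now; the seller offers that and keeps 83.8208.
Round 2 (the buyer proposes): the seller can get 83.8208 next round, worth 0.69 × 83.8208 = 57.836352 now; the buyer offers that and keeps 142.163648.
Round 1 (the seller proposes): the buyer can get 142.163648 next round, worth 0.72 × 142.163648 = 102.35782656 now; the seller offers that and keeps 97.64217344.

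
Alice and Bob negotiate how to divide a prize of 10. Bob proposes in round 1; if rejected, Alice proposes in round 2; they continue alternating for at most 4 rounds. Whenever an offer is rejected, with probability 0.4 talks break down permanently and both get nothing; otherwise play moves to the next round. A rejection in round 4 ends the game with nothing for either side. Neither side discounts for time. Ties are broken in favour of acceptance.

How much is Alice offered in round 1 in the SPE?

Round 4 (Alice proposes): rejection yields 0 for Bob; Alice offers 0 and keeps 10.
Round 3 (Bob proposes): rejecting gives Alice an expected 0.6 × 10 = 6, so Bob offers 6, keeping 4.
Round 2 (Alice proposes): rejecting gives Bob an expected 0.6 × 4 = 2.4; Alice offers that and keeps 7.6.
Round 1 (Bob proposes): rejecting gives Alice an expected 0.6 × 7.6 = 4.56; Bob offers that and keeps 5.44.

4.56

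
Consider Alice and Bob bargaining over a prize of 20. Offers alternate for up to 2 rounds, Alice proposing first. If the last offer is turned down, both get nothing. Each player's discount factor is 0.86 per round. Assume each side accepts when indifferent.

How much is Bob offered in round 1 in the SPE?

Round 2 (Bob proposes): rejection yields 0 for Alice; Bob offers 0 and keeps 20.
Round 1 (Alice proposes): Bob can get 20 next round, worth 0.86 × 20 = 17.2 now; Alice offers that and keeps 2.8.

17.2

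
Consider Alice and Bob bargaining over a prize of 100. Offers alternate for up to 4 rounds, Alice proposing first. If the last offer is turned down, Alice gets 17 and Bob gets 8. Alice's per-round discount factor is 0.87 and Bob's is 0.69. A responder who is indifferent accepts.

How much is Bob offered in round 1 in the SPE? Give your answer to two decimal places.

Round 4 (Bob proposes): Alice gets 17 if talks fail, so Bob offers 17 and keeps 83.
Round 3 (Alice proposes): Bob can get 83 next round, worth 0.69 × 83 = 57.27 now. Alice offers 57.27 and keeps 100 − 57.27 = 42.73.
Round 2 (Bob proposes): Alice can get 42.73 next round, worth 0.87 × 42.73 = 37.1751 now, so Bob offers 37.1751, keeping 62.8249.
Round 1 (Alice proposes): Bob can get 62.8249 next round, worth 0.69 × 62.8249 = 43.349181 now. Alice offers 43.349181 and keeps 100 − 43.349181 = 56.650819.

43.35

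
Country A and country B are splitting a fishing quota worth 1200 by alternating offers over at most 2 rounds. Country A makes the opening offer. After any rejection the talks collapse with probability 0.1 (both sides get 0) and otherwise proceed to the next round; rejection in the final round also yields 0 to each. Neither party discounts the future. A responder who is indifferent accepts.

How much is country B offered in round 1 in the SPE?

Round 2 (country B proposes): rejection yields 0 for country A; country B offers 0 and keeps 1200.
Round 1 (country A proposes): rejecting gives country B an expected 0.9 × 1200 = 1080; country A offers that and keeps 120.

1080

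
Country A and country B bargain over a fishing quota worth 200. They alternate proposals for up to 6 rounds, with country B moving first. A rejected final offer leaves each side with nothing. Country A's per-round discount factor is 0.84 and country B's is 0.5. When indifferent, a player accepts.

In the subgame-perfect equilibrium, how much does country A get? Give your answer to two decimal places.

Round 6 (country A proposes): country B will accept anything ≥ 0, so country A offers 0 and keeps 200.
Round 5 (country B proposes): country A can get 200 next round, worth 0.84 × 200 = 168 now, so country B offers 168, keeping 32.
Round 4 (country A proposes): country B can get 32 next round, worth 0.5 × 32 = 16 now; country A offers that and keeps 184.
Round 3 (country B proposes): country A can get 184 next round, worth 0.84 × 184 = 154.56 now; country B offers that and keeps 45.44.
Round 2 (country A proposes): country B can get 45.44 next round, worth 0.5 × 45.44 = 22.72 now, so country A offers 22.72, keeping 177.28.
Round 1 (country B proposes): country A can get 177.28 next round, worth 0.84 × 177.28 = 148.9152 now; country B offers that and keeps 51.0848.

148.92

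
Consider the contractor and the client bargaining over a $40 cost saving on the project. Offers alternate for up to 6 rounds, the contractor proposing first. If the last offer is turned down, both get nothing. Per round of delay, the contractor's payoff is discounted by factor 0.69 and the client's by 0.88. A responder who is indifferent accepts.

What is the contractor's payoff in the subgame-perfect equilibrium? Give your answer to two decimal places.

9.48

Round 6 (the client proposes): the contractor will accept anything ≥ 0, so the client offers 0 and keeps 40.
Round 5 (the contractor proposes): the client can get 40 next round, worth 0.88 × 40 = 35.2 now, so the contractor offers 35.2, keeping 4.8.
Round 4 (the client proposes): the contractor can get 4.8 next round, worth 0.69 × 4.8 = 3.312 now, so the client offers 3.312, keeping 36.688.
Round 3 (the contractor proposes): the client can get 36.688 next round, worth 0.88 × 36.688 = 32.28544 now, so the contractor offers 32.28544, keeping 7.71456.
Round 2 (the client proposes): the contractor can get 7.71456 next round, worth 0.69 × 7.71456 = 5.3230464 now. The client offers 5.3230464 and keeps 40 − 5.3230464 = 34.6769536.
Round 1 (the contractor proposes): the client can get 34.6769536 next round, worth 0.88 × 34.6769536 = 30.515719168 now. The contractor offers 30.515719168 and keeps 40 − 30.515719168 = 9.484280832.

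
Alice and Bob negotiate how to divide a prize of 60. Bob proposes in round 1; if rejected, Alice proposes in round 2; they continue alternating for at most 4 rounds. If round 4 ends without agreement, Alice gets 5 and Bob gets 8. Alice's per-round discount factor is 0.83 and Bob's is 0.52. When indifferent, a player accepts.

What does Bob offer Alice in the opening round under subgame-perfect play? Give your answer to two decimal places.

42.53

Round 4 (Alice proposes): Bob gets 8 if talks fail, so Alice offers 8 and keeps 52.
Round 3 (Bob proposes): Alice can get 52 next round, worth 0.83 × 52 = 43.16 now; Bob offers that and keeps 16.84.
Round 2 (Alice proposes): Bob can get 16.84 next round, worth 0.52 × 16.84 = 8.7568 now, so Alice offers 8.7568, keeping 51.2432.
Round 1 (Bob proposes): Alice can get 51.2432 next round, worth 0.83 × 51.2432 = 42.531856 now. Bob offers 42.531856 and keeps 60 − 42.531856 = 17.468144.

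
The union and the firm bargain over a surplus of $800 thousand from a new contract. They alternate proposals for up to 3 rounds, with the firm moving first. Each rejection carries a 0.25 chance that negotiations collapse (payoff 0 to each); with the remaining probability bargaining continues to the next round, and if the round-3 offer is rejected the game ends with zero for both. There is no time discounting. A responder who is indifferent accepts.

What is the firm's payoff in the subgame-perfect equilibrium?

650

By backward induction:
Round 3 (the firm proposes): rejection yields 0 for the union; the firm offers 0 and keeps 800.
Round 2 (the union proposes): rejecting gives the firm an expected 0.75 × 800 = 600. The union offers 600 and keeps 800 − 600 = 200.
Round 1 (the firm proposes): rejecting gives the union an expected 0.75 × 200 = 150. The firm offers 150 and keeps 800 − 150 = 650.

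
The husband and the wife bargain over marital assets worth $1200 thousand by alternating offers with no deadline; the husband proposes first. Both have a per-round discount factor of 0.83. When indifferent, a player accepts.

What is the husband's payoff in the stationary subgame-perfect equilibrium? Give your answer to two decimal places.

655.74

Let x be the husband's share when the husband proposes and y be the wife's share when the wife proposes.
The wife accepts iff offered ≥ 0.83·y, so x = 1200 − 0.83y. Symmetrically y = 1200 − 0.83x.
Substituting: x = 1200 − 0.83(1200 − 0.83x), giving x(1 − 0.83·0.83) = 1200(1 − 0.83).
So x = 1200 × 0.17 / 0.3111 ≈ 655.7377, and the wife receives 1200 − x ≈ 544.2623.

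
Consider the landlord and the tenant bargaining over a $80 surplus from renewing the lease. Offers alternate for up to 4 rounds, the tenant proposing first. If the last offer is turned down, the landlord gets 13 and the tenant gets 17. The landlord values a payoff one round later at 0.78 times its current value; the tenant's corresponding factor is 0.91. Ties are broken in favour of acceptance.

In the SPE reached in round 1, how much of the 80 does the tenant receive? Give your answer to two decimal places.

Solve by backward induction from round 4.
Round 4 (the landlord proposes): the tenant gets 17 if talks fail, so the landlord offers 17 and keeps 63.
Round 3 (the tenant proposes): the landlord can get 63 next round, worth 0.78 × 63 = 49.14 now, so the tenant offers 49.14, keeping 30.86.
Round 2 (the landlord proposes): the tenant can get 30.86 next round, worth 0.91 × 30.86 = 28.0826 now, so the landlord offers 28.0826, keeping 51.9174.
Round 1 (the tenant proposes): the landlord can get 51.9174 next round, worth 0.78 × 51.9174 = 40.495572 now. The tenant offers 40.495572 and keeps 80 − 40.495572 = 39.504428.

39.50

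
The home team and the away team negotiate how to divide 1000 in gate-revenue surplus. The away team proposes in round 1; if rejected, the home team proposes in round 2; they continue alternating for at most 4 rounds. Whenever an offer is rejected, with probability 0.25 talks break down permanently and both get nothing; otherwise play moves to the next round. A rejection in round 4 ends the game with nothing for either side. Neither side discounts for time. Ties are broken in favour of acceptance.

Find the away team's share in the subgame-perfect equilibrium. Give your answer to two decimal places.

By backward induction:
Round 4 (the home team proposes): the away team will accept anything ≥ 0, so the home team offers 0 and keeps 1000.
Round 3 (the away team proposes): rejecting gives the home team an expected 0.75 × 1000 = 750, so the away team offers 750, keeping 250.
Round 2 (the home team proposes): rejecting gives the away team an expected 0.75 × 250 = 187.5, so the home team offers 187.5, keeping 812.5.
Round 1 (the away team proposes): rejecting gives the home team an expected 0.75 × 812.5 = 609.375. The away team offers 609.375 and keeps 1000 − 609.375 = 390.625.

390.63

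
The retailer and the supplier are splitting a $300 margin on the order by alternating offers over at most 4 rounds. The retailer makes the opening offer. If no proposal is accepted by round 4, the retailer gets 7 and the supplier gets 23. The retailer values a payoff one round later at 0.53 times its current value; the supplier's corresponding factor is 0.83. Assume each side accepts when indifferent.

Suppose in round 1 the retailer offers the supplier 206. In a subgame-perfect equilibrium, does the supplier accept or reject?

Reject

Round 4 (the supplier proposes): the retailer gets 7 if talks fail, so the supplier offers 7 and keeps 293.
Round 3 (the retailer proposes): the supplier can get 293 next round, worth 0.83 × 293 = 243.19 now. The retailer offers 243.19 and keeps 300 − 243.19 = 56.81.
Round 2 (the supplier proposes): the retailer can get 56.81 next round, worth 0.53 × 56.81 = 30.1093 now. The supplier offers 30.1093 and keeps 300 − 30.1093 = 269.8907.
So by rejecting in round 1, the supplier gets 269.8907 next round, worth 0.83 × 269.8907 = 224.009281 now.
Offer 206 < 224.009281, so the supplier rejects.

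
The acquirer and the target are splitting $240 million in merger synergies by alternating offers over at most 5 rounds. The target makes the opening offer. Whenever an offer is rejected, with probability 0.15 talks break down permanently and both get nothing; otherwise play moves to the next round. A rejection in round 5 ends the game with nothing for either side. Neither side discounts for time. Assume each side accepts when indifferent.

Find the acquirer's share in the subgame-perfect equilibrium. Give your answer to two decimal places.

52.71

Round 5 (the target proposes): the acquirer will accept anything ≥ 0, so the target offers 0 and keeps 240.
Round 4 (the acquirer proposes): rejecting gives the target an expected 0.85 × 240 = 204. The acquirer offers 204 and keeps 240 − 204 = 36.
Round 3 (the target proposes): rejecting gives the acquirer an expected 0.85 × 36 = 30.6, so the target offers 30.6, keeping 209.4.
Round 2 (the acquirer proposes): rejecting gives the target an expected 0.85 × 209.4 = 177.99, so the acquirer offers 177.99, keeping 62.01.
Round 1 (the target proposes): rejecting gives the acquirer an expected 0.85 × 62.01 = 52.7085; the target offers that and keeps 187.2915.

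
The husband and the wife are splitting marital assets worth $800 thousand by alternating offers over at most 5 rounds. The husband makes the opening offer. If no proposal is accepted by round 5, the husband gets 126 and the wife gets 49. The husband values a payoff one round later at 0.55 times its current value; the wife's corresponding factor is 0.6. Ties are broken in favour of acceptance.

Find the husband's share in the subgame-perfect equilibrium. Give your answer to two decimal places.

Round 5 (the husband proposes): the wife gets 49 if talks fail, so the husband offers 49 and keeps 751.
Round 4 (the wife proposes): the husband can get 751 next round, worth 0.55 × 751 = 413.05 now; the wife offers that and keeps 386.95.
Round 3 (the husband proposes): the wife can get 386.95 next round, worth 0.6 × 386.95 = 232.17 now; the husband offers that and keeps 567.83.
Round 2 (the wife proposes): the husband can get 567.83 next round, worth 0.55 × 567.83 = 312.3065 now; the wife offers that and keeps 487.6935.
Round 1 (the husband proposes): the wife can get 487.6935 next round, worth 0.6 × 487.6935 = 292.6161 now. The husband offers 292.6161 and keeps 800 − 292.6161 = 507.3839.

507.38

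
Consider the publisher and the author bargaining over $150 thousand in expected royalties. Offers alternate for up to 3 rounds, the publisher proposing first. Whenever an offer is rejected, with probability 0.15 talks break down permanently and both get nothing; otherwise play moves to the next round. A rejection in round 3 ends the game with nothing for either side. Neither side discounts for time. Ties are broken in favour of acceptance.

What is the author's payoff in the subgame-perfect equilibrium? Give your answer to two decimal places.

By backward induction:
Round 3 (the publisher proposes): rejection yields 0 for the author; the publisher offers 0 and keeps 150.
Round 2 (the author proposes): rejecting gives the publisher an expected 0.85 × 150 = 127.5; the author offers that and keeps 22.5.
Round 1 (the publisher proposes): rejecting gives the author an expected 0.85 × 22.5 = 19.125. The publisher offers 19.125 and keeps 150 − 19.125 = 130.875.

19.13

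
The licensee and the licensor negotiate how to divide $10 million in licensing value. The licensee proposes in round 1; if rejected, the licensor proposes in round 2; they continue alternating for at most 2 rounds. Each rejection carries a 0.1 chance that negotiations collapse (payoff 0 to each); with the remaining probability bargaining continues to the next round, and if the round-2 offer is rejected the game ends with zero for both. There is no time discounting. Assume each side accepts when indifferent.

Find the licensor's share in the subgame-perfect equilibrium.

9

Round 2 (the licensor proposes): rejection yields 0 for the licensee; the licensor offers 0 and keeps 10.
Round 1 (the licensee proposes): rejecting gives the licensor an expected 0.9 × 10 = 9, so the licensee offers 9, keeping 1.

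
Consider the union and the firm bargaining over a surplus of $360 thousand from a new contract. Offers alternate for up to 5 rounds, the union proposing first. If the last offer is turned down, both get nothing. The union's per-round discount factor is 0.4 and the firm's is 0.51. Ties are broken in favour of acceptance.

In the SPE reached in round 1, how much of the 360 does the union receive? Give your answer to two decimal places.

Round 5 (the union proposes): the firm will accept anything ≥ 0, so the union offers 0 and keeps 360.
Round 4 (the firm proposes): the union can get 360 next round, worth 0.4 × 360 = 144 now. The firm offers 144 and keeps 360 − 144 = 216.
Round 3 (the union proposes): the firm can get 216 next round, worth 0.51 × 216 = 110.16 now. The union offers 110.16 and keeps 360 − 110.16 = 249.84.
Round 2 (the firm proposes): the union can get 249.84 next round, worth 0.4 × 249.84 = 99.936 now, so the firm offers 99.936, keeping 260.064.
Round 1 (the union proposes): the firm can get 260.064 next round, worth 0.51 × 260.064 = 132.63264 now. The union offers 132.63264 and keeps 360 − 132.63264 = 227.36736.

227.37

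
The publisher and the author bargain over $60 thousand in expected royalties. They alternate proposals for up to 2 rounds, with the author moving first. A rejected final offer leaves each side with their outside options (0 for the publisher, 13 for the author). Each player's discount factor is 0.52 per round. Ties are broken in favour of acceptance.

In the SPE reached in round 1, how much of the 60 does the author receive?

35.56

Solve by backward induction from round 2.
Round 2 (the publisher proposes): the author gets 13 if talks fail, so the publisher offers 13 and keeps 47.
Round 1 (the author proposes): the publisher can get 47 next round, worth 0.52 × 47 = 24.44 now; the author offers that and keeps 35.56.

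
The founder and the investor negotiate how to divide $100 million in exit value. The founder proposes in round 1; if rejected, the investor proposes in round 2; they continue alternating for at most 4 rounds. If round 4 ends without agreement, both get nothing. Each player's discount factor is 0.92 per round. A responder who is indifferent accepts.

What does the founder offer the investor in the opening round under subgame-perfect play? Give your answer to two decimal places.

Solve by backward induction from round 4.
Round 4 (the investor proposes): the founder will accept anything ≥ 0, so the investor offers 0 and keeps 100.
Round 3 (the founder proposes): the investor can get 100 next round, worth 0.92 × 100 = 92 now, so the founder offers 92, keeping 8.
Round 2 (the investor proposes): the founder can get 8 next round, worth 0.92 × 8 = 7.36 now; the investor offers that and keeps 92.64.
Round 1 (the founder proposes): the investor can get 92.64 next round, worth 0.92 × 92.64 = 85.2288 now; the founder offers that and keeps 14.7712.

85.23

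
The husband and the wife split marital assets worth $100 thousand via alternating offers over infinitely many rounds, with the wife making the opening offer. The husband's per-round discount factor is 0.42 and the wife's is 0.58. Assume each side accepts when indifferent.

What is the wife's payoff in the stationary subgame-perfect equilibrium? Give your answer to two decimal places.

76.68

In a stationary SPE each proposer offers the other exactly their discounted continuation value.
If the wife keeps x when proposing and the husband keeps y when proposing, then x = 100 − 0.42y and y = 100 − 0.58x.
Solving: x = 100(1 − 0.42) / (1 − 0.58·0.42) = 58 / 0.7564 ≈ 76.6790.
The husband gets 100 − 76.6790 ≈ 23.3210.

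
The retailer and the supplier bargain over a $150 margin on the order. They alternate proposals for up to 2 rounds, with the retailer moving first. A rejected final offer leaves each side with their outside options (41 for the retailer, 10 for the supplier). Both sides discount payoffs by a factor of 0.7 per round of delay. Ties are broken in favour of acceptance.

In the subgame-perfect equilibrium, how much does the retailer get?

Round 2 (the supplier proposes): the retailer gets 41 if talks fail, so the supplier offers 41 and keeps 109.
Round 1 (the retailer proposes): the supplier can get 109 next round, worth 0.7 × 109 = 76.3 now, so the retailer offers 76.3, keeping 73.7.

73.7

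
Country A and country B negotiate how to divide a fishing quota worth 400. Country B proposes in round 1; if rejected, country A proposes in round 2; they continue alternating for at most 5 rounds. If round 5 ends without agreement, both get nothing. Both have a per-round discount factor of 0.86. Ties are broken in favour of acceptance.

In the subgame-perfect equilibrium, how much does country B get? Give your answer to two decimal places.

Work backward from the last round.
Round 5 (country B proposes): rejection yields 0 for country A; country B offers 0 and keeps 400.
Round 4 (country A proposes): country B can get 400 next round, worth 0.86 × 400 = 344 now, so country A offers 344, keeping 56.
Round 3 (country B proposes): country A can get 56 next round, worth 0.86 × 56 = 48.16 now. Country B offers 48.16 and keeps 400 − 48.16 = 351.84.
Round 2 (country A proposes): country B can get 351.84 next round, worth 0.86 × 351.84 = 302.5824 now; country A offers that and keeps 97.4176.
Round 1 (country B proposes): country A can get 97.4176 next round, worth 0.86 × 97.4176 = 83.779136 now, so country B offers 83.779136, keeping 316.220864.

316.22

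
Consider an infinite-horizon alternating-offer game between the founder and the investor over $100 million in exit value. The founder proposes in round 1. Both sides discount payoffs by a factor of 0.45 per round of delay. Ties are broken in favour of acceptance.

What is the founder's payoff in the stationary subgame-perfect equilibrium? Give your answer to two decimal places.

68.97

Let x be the founder's share when the founder proposes and y be the investor's share when the investor proposes.
The investor accepts iff offered ≥ 0.45·y, so x = 100 − 0.45y. Symmetrically y = 100 − 0.45x.
Substituting: x = 100 − 0.45(100 − 0.45x), giving x(1 − 0.45·0.45) = 100(1 − 0.45).
So x = 100 × 0.55 / 0.7975 ≈ 68.9655, and the investor receives 100 − x ≈ 31.0345.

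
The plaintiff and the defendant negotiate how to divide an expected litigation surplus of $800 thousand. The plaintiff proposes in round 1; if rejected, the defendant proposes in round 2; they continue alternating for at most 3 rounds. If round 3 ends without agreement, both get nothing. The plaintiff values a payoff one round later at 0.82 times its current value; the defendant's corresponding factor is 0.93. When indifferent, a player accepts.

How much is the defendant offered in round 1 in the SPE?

133.92

Round 3 (the plaintiff proposes): rejection yields 0 for the defendant; the plaintiff offers 0 and keeps 800.
Round 2 (the defendant proposes): the plaintiff can get 800 next round, worth 0.82 × 800 = 656 now, so the defendant offers 656, keeping 144.
Round 1 (the plaintiff proposes): the defendant can get 144 next round, worth 0.93 × 144 = 133.92 now. The plaintiff offers 133.92 and keeps 800 − 133.92 = 666.08.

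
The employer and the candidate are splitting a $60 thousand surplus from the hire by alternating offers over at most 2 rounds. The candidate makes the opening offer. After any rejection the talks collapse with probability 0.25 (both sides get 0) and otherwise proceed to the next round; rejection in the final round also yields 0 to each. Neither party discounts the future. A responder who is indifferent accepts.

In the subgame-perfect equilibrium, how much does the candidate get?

15

By backward induction:
Round 2 (the employer proposes): rejection yields 0 for the candidate; the employer offers 0 and keeps 60.
Round 1 (the candidate proposes): rejecting gives the employer an expected 0.75 × 60 = 45; the candidate offers that and keeps 15.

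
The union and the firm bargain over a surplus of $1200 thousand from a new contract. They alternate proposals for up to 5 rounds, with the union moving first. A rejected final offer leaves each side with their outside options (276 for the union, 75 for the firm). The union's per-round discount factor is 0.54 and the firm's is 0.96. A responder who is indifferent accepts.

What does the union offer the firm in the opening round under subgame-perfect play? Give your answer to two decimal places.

Solve by backward induction from round 5.
Round 5 (the union proposes): the firm gets 75 if talks fail, so the union offers 75 and keeps 1125.
Round 4 (the firm proposes): the union can get 1125 next round, worth 0.54 × 1125 = 607.5 now. The firm offers 607.5 and keeps 1200 − 607.5 = 592.5.
Round 3 (the union proposes): the firm can get 592.5 next round, worth 0.96 × 592.5 = 568.8 now; the union offers that and keeps 631.2.
Round 2 (the firm proposes): the union can get 631.2 next round, worth 0.54 × 631.2 = 340.848 now. The firm offers 340.848 and keeps 1200 − 340.848 = 859.152.
Round 1 (the union proposes): the firm can get 859.152 next round, worth 0.96 × 859.152 = 824.78592 now; the union offers that and keeps 375.21408.

824.79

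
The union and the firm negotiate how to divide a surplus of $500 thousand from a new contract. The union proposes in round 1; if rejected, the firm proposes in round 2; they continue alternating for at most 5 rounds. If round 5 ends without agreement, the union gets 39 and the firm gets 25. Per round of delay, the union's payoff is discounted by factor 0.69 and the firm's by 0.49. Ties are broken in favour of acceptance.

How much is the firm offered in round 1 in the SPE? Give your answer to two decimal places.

104.49

Round 5 (the union proposes): the firm gets 25 if talks fail, so the union offers 25 and keeps 475.
Round 4 (the firm proposes): the union can get 475 next round, worth 0.69 × 475 = 327.75 now, so the firm offers 327.75, keeping 172.25.
Round 3 (the union proposes): the firm can get 172.25 next round, worth 0.49 × 172.25 = 84.4025 now; the union offers that and keeps 415.5975.
Round 2 (the firm proposes): the union can get 415.5975 next round, worth 0.69 × 415.5975 = 286.762275 now, so the firm offers 286.762275, keeping 213.237725.
Round 1 (the union proposes): the firm can get 213.237725 next round, worth 0.49 × 213.237725 = 104.48648525 now. The union offers 104.48648525 and keeps 500 − 104.48648525 = 395.51351475.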